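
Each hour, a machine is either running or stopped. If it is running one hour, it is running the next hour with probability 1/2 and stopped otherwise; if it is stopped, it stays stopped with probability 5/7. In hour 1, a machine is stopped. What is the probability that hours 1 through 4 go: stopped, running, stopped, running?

2/49

Hour 1 is given. For each transition, use the conditional probability from the current state:
P(running | stopped) = 2/7; P(stopped | running) = 1/2; P(running | stopped) = 2/7.
P = 2/7 × 1/2 × 2/7 = 4/98 = 2/49.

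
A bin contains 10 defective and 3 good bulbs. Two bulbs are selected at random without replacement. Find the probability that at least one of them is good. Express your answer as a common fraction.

P(no good) = 10/13 × 9/12 = 90/156 = 15/26.
P(at least one) = 1 − 15/26 = 11/26.

11/26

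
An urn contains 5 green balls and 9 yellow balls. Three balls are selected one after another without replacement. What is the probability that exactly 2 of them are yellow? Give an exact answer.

One ordering (yellow drawn first) has probability 9/14 × 8/13 × 5/12 = 360/2184 = 15/91.
There are C(3,2) = 3 such orderings, each equally likely, so P = 3 × 15/91 = 45/91.

45/91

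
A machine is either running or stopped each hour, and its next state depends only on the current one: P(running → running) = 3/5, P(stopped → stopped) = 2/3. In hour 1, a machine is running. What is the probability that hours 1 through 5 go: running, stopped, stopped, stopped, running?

8/135

Hour 1 is given. For each transition, use the conditional probability from the current state:
P(stopped | running) = 2/5; P(stopped | stopped) = 2/3; P(stopped | stopped) = 2/3; P(running | stopped) = 1/3.
P = 2/5 × 2/3 × 2/3 × 1/3 = 8/135.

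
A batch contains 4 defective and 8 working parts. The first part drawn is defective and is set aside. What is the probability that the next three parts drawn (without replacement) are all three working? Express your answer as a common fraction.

After the first draw, 8 of the remaining 11 parts are working.
P = 8/11 × 7/10 × 6/9 = 336/990 = 56/165.

56/165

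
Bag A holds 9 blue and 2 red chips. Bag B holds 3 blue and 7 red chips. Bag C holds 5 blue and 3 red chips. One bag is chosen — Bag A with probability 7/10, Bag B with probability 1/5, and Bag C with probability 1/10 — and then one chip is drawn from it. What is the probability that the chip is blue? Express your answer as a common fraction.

3059/4400

From Bag A: P(blue) = 9/11.
From Bag B: P(blue) = 3/10.
From Bag C: P(blue) = 5/8.
Total probability = (7/10)(9/11) + (1/5)(3/10) + (1/10)(5/8) = 3059/4400.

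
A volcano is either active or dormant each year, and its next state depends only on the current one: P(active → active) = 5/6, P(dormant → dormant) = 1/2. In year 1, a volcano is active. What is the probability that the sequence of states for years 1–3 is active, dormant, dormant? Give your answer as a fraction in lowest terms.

1/12

Year 1 is given. For each transition, use the conditional probability from the current state:
P(dormant | active) = 1/6; P(dormant | dormant) = 1/2.
P = 1/6 × 1/2 = 1/12.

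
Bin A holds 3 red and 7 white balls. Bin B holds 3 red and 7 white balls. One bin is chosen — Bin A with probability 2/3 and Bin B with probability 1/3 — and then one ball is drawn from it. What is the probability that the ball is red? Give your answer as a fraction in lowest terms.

3/10

From Bin A: P(red) = 3/10.
From Bin B: P(red) = 3/10.
Total probability = (2/3)(3/10) + (1/3)(3/10) = 3/10.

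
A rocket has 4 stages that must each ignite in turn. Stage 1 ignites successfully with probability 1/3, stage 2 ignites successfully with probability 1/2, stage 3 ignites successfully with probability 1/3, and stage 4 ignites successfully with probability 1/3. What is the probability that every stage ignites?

1/54

Multiplying along the chain,
P = 1/3 × 1/2 × 1/3 × 1/3 = 1/54.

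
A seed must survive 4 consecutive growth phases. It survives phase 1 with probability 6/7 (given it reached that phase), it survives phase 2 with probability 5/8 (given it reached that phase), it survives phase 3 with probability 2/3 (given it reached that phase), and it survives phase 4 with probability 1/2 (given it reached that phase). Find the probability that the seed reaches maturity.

Each stage is reached only if all earlier stages succeed, so
P = 6/7 × 5/8 × 2/3 × 1/2 = 60/336 = 5/28.

5/28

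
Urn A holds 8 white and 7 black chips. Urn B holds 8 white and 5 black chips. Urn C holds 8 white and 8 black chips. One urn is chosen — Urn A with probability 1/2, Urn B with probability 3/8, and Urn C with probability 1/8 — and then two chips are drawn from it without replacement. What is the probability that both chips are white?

309/1040

From Urn A: P(both white) = (8/15)(7/14) = 4/15.
From Urn B: P(both white) = (8/13)(7/12) = 14/39.
From Urn C: P(both white) = (8/16)(7/15) = 7/30.
Total probability = (1/2)(4/15) + (3/8)(14/39) + (1/8)(7/30) = 309/1040.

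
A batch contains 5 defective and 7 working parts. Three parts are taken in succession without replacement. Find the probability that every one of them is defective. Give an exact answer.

1/22

P = 5/12 × 4/11 × 3/10 = 60/1320 = 1/22.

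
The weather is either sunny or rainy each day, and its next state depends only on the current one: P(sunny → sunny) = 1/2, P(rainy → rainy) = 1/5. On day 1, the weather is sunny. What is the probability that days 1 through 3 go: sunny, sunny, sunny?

1/4

Day 1 is given. For each transition, use the conditional probability from the current state:
P(sunny | sunny) = 1/2; P(sunny | sunny) = 1/2.
P = 1/2 × 1/2 = 1/4.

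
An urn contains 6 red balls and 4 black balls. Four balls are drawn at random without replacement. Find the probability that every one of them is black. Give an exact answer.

1/210

P = 4/10 × 3/9 × 2/8 × 1/7 = 24/5040 = 1/210.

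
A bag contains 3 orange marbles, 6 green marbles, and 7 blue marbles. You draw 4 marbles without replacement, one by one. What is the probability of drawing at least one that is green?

23/26

P(no green) = 10/16 × 9/15 × 8/14 × 7/13 = 5040/43680 = 3/26.
P(at least one) = 1 − 3/26 = 23/26.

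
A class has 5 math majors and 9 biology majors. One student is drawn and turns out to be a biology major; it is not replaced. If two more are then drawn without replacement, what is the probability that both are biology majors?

With the first student removed, 8 biology majors remain out of 13.
P = 8/13 × 7/12 = 56/156 = 14/39.

14/39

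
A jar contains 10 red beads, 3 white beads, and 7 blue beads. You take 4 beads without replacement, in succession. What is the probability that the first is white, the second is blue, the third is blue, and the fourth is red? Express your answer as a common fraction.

Each draw changes the counts, so multiply the conditional probabilities along the sequence:
P = 3/20 × 7/19 × 6/18 × 10/17 = 1260/116280 = 7/646.

7/646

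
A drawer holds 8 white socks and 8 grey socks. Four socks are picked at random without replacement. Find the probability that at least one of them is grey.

P(no grey) = 8/16 × 7/15 × 6/14 × 5/13 = 1680/43680 = 1/26.
P(at least one) = 1 − 1/26 = 25/26.

25/26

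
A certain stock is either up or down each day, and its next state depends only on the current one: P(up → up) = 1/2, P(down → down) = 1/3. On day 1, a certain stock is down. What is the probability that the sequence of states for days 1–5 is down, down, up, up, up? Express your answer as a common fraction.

1/18

Day 1 is given. For each transition, use the conditional probability from the current state:
P(down | down) = 1/3; P(up | down) = 2/3; P(up | up) = 1/2; P(up | up) = 1/2.
P = 1/3 × 2/3 × 1/2 × 1/2 = 2/36 = 1/18.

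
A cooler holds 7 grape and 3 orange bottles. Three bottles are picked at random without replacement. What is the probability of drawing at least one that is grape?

P(no grape) = 3/10 × 2/9 × 1/8 = 6/720 = 1/120.
P(at least one) = 1 − 1/120 = 119/120.

119/120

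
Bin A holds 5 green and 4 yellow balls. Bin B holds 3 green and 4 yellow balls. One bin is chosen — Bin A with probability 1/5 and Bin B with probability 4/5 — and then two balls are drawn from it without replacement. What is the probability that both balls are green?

From Bin A: P(both green) = (5/9)(4/8) = 5/18.
From Bin B: P(both green) = (3/7)(2/6) = 1/7.
Total probability = (1/5)(5/18) + (4/5)(1/7) = 107/630.

107/630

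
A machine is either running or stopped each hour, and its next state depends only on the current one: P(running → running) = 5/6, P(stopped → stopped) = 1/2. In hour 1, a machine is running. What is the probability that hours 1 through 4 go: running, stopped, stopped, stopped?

Hour 1 is given. For each transition, use the conditional probability from the current state:
P(stopped | running) = 1/6; P(stopped | stopped) = 1/2; P(stopped | stopped) = 1/2.
P = 1/6 × 1/2 × 1/2 = 1/24.

1/24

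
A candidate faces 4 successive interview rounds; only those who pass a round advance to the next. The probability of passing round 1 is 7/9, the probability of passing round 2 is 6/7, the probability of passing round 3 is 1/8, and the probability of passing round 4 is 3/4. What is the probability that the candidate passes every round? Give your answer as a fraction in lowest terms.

Each stage is reached only if all earlier stages succeed, so
P = 7/9 × 6/7 × 1/8 × 3/4 = 126/2016 = 1/16.

1/16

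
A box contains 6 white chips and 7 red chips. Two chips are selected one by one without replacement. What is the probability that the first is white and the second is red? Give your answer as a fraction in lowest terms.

Multiply the probability of each draw given the previous ones:
P = 6/13 × 7/12 = 42/156 = 7/26.

7/26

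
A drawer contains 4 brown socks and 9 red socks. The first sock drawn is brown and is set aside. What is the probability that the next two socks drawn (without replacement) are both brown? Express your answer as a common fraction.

With the first sock removed, 3 brown remain out of 12.
P = 3/12 × 2/11 = 6/132 = 1/22.

1/22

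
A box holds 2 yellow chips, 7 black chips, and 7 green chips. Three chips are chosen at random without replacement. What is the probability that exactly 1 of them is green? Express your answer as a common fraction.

9/20

One ordering (green drawn first) has probability 7/16 × 9/15 × 8/14 = 504/3360 = 3/20.
There are C(3,1) = 3 such orderings, each equally likely, so P = 3 × 3/20 = 9/20.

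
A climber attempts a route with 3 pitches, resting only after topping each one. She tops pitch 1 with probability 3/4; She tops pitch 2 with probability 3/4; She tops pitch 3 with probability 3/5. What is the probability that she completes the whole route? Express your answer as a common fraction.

Each stage is reached only if all earlier stages succeed, so
P = 3/4 × 3/4 × 3/5 = 27/80.

27/80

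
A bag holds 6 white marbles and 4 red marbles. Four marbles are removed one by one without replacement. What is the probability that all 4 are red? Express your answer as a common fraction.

P(every draw is red) = 4/10 × 3/9 × 2/8 × 1/7 = 24/5040 = 1/210.

1/210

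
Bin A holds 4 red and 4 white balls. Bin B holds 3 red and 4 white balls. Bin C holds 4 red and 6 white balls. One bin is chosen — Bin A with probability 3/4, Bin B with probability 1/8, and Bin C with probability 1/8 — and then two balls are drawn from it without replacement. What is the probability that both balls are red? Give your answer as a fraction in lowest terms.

41/210

From Bin A: P(both red) = (4/8)(3/7) = 3/14.
From Bin B: P(both red) = (3/7)(2/6) = 1/7.
From Bin C: P(both red) = (4/10)(3/9) = 2/15.
Total probability = (3/4)(3/14) + (1/8)(1/7) + (1/8)(2/15) = 41/210.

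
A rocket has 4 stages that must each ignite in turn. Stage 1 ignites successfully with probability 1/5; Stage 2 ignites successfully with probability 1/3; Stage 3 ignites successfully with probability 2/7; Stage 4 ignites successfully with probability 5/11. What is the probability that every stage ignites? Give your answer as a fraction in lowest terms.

Multiplying along the chain,
P = 1/5 × 1/3 × 2/7 × 5/11 = 10/1155 = 2/231.

2/231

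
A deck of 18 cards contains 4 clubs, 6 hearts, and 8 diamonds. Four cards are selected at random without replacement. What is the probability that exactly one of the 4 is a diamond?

One ordering (a diamond drawn first) has probability 8/18 × 10/17 × 9/16 × 8/15 = 5760/73440 = 4/51.
There are C(4,1) = 4 such orderings, each equally likely, so P = 4 × 4/51 = 16/51.

16/51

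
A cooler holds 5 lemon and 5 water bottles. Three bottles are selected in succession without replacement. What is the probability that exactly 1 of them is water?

One ordering (water drawn first) has probability 5/10 × 5/9 × 4/8 = 100/720 = 5/36.
There are C(3,1) = 3 such orderings, each equally likely, so P = 3 × 5/36 = 5/12.

5/12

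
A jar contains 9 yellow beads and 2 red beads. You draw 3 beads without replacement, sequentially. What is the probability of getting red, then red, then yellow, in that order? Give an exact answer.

Each draw changes the counts, so multiply the conditional probabilities along the sequence:
P = 2/11 × 1/10 × 9/9 = 18/990 = 1/55.

1/55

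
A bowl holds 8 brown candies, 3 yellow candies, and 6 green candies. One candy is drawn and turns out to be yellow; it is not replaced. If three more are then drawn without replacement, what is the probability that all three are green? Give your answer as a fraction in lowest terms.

1/28

After the first draw, 6 of the remaining 16 candies are green.
P = 6/16 × 5/15 × 4/14 = 120/3360 = 1/28.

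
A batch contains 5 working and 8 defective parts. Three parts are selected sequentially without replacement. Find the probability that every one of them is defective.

P(every draw is defective) = 8/13 × 7/12 × 6/11 = 336/1716 = 28/143.

28/143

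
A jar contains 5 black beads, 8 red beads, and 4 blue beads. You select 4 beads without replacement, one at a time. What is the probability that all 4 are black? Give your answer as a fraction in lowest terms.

1/476

P = 5/17 × 4/16 × 3/15 × 2/14 = 120/57120 = 1/476.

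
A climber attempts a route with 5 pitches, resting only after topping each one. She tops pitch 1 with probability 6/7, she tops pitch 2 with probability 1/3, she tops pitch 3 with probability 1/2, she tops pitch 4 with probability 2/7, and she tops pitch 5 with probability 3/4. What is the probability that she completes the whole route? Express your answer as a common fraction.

Each stage is reached only if all earlier stages succeed, so
P = 6/7 × 1/3 × 1/2 × 2/7 × 3/4 = 36/1176 = 3/98.

3/98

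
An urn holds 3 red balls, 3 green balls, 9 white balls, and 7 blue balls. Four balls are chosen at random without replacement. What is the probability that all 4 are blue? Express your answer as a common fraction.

1/209

P(every draw is blue) = 7/22 × 6/21 × 5/20 × 4/19 = 840/175560 = 1/209.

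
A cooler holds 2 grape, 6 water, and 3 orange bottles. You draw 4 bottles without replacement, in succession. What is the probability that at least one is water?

65/66

P(no water) = 5/11 × 4/10 × 3/9 × 2/8 = 120/7920 = 1/66.
P(at least one) = 1 − 1/66 = 65/66.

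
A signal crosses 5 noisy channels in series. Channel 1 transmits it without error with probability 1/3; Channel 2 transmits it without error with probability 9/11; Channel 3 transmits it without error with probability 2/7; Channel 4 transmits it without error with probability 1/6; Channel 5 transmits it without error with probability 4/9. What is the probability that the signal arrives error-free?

4/693

Each stage is reached only if all earlier stages succeed, so
P = 1/3 × 9/11 × 2/7 × 1/6 × 4/9 = 72/12474 = 4/693.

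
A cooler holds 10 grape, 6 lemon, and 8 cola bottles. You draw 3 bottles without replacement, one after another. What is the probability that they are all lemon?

5/506

P(all lemon) = 6/24 × 5/23 × 4/22 = 120/12144 = 5/506.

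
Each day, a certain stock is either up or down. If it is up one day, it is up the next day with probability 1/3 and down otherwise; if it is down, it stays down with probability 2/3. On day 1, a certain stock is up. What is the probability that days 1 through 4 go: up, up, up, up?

Day 1 is given. For each transition, use the conditional probability from the current state:
P(up | up) = 1/3; P(up | up) = 1/3; P(up | up) = 1/3.
P = 1/3 × 1/3 × 1/3 = 1/27.

1/27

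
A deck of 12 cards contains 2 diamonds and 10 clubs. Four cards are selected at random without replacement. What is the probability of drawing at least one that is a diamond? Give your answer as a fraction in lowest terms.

P(no diamonds) = 10/12 × 9/11 × 8/10 × 7/9 = 5040/11880 = 14/33.
P(at least one) = 1 − 14/33 = 19/33.

19/33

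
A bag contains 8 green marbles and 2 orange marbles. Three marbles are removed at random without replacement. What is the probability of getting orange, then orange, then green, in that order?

Multiply the probability of each draw given the previous ones:
P = 2/10 × 1/9 × 8/8 = 16/720 = 1/45.

1/45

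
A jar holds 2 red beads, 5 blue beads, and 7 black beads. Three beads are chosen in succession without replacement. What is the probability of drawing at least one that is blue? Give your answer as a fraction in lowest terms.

10/13

P(no blue) = 9/14 × 8/13 × 7/12 = 504/2184 = 3/13.
P(at least one) = 1 − 3/13 = 10/13.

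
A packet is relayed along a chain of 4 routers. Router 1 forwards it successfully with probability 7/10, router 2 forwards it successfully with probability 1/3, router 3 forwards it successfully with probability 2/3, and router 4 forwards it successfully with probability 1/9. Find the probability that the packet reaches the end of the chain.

7/405

Multiplying along the chain,
P = 7/10 × 1/3 × 2/3 × 1/9 = 14/810 = 7/405.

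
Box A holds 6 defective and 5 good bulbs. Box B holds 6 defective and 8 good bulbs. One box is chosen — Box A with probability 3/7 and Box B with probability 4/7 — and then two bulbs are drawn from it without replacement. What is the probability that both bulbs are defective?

1479/7007

From Box A: P(both defective) = (6/11)(5/10) = 3/11.
From Box B: P(both defective) = (6/14)(5/13) = 15/91.
Total probability = (3/7)(3/11) + (4/7)(15/91) = 1479/7007.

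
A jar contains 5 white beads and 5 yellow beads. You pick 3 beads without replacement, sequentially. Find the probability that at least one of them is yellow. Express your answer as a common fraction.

11/12

P(no yellow) = 5/10 × 4/9 × 3/8 = 60/720 = 1/12.
P(at least one) = 1 − 1/12 = 11/12.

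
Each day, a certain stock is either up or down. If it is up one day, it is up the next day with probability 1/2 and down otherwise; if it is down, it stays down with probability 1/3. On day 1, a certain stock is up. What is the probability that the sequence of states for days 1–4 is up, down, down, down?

Day 1 is given. For each transition, use the conditional probability from the current state:
P(down | up) = 1/2; P(down | down) = 1/3; P(down | down) = 1/3.
P = 1/2 × 1/3 × 1/3 = 1/18.

1/18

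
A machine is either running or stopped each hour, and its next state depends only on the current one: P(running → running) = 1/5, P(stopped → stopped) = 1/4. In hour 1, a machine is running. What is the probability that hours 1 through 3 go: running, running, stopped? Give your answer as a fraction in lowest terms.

Hour 1 is given. For each transition, use the conditional probability from the current state:
P(running | running) = 1/5; P(stopped | running) = 4/5.
P = 1/5 × 4/5 = 4/25.

4/25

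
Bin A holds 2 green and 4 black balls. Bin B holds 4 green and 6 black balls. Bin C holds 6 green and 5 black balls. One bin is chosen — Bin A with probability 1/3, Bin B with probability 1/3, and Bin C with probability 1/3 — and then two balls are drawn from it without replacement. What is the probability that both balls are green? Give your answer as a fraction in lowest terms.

26/165

From Bin A: P(both green) = (2/6)(1/5) = 1/15.
From Bin B: P(both green) = (4/10)(3/9) = 2/15.
From Bin C: P(both green) = (6/11)(5/10) = 3/11.
Total probability = (1/3)(1/15) + (1/3)(2/15) + (1/3)(3/11) = 26/165.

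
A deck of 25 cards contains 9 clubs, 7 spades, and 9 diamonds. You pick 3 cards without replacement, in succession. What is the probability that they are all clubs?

21/575

P(every draw is a club) = 9/25 × 8/24 × 7/23 = 504/13800 = 21/575.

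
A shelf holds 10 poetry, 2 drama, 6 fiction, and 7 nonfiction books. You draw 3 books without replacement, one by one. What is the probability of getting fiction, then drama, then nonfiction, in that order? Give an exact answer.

7/1150

Chain rule:
P = 6/25 × 2/24 × 7/23 = 84/13800 = 7/1150.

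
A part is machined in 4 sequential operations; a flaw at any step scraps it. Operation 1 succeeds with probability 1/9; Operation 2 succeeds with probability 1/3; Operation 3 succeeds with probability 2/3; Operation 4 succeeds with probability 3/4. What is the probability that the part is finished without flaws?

1/54

The events are sequential, so multiply the conditional probabilities:
P = 1/9 × 1/3 × 2/3 × 3/4 = 6/324 = 1/54.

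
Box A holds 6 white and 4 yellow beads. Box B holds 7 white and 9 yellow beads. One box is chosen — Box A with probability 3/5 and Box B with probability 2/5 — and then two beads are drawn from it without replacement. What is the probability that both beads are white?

27/100

From Box A: P(both white) = (6/10)(5/9) = 1/3.
From Box B: P(both white) = (7/16)(6/15) = 7/40.
Total probability = (3/5)(1/3) + (2/5)(7/40) = 27/100.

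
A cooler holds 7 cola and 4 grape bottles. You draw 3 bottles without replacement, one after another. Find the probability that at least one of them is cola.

161/165

P(no cola) = 4/11 × 3/10 × 2/9 = 24/990 = 4/165.
P(at least one) = 1 − 4/165 = 161/165.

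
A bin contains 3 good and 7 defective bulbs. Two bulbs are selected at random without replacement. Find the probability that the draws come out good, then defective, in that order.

Multiply the probability of each draw given the previous ones:
P = 3/10 × 7/9 = 21/90 = 7/30.

7/30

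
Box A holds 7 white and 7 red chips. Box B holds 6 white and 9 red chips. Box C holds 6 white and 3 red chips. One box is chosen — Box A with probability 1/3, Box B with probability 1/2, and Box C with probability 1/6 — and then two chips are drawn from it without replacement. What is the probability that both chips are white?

1427/6552

From Box A: P(both white) = (7/14)(6/13) = 3/13.
From Box B: P(both white) = (6/15)(5/14) = 1/7.
From Box C: P(both white) = (6/9)(5/8) = 5/12.
Total probability = (1/3)(3/13) + (1/2)(1/7) + (1/6)(5/12) = 1427/6552.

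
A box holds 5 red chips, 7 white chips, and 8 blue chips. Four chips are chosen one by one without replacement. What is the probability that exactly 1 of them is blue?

352/969

One ordering (blue drawn first) has probability 8/20 × 12/19 × 11/18 × 10/17 = 10560/116280 = 88/969.
There are C(4,1) = 4 such orderings, each equally likely, so P = 4 × 88/969 = 352/969.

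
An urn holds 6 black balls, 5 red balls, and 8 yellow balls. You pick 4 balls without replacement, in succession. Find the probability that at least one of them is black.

P(no black) = 13/19 × 12/18 × 11/17 × 10/16 = 17160/93024 = 715/3876.
P(at least one) = 1 − 715/3876 = 3161/3876.

3161/3876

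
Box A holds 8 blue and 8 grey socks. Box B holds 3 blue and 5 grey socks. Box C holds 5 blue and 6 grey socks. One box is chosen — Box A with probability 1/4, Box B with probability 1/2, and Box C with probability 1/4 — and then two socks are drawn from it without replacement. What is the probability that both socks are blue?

From Box A: P(both blue) = (8/16)(7/15) = 7/30.
From Box B: P(both blue) = (3/8)(2/7) = 3/28.
From Box C: P(both blue) = (5/11)(4/10) = 2/11.
Total probability = (1/4)(7/30) + (1/2)(3/28) + (1/4)(2/11) = 727/4620.

727/4620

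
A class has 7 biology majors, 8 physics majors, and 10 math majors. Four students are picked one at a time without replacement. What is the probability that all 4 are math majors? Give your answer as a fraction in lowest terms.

21/1265

P(every draw is a math major) = 10/25 × 9/24 × 8/23 × 7/22 = 5040/303600 = 21/1265.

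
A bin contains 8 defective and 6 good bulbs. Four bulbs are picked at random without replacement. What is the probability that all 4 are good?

P(all good) = 6/14 × 5/13 × 4/12 × 3/11 = 360/24024 = 15/1001.

15/1001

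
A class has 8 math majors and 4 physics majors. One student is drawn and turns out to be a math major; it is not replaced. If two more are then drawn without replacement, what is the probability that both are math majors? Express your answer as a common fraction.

After the first draw, 7 of the remaining 11 students are math majors.
P = 7/11 × 6/10 = 42/110 = 21/55.

21/55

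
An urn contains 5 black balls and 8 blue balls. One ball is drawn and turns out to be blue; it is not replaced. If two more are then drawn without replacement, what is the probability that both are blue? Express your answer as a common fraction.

With the first ball removed, 7 blue remain out of 12.
P = 7/12 × 6/11 = 42/132 = 7/22.

7/22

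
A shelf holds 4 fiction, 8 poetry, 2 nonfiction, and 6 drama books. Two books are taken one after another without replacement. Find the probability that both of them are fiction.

3/95

P = 4/20 × 3/19 = 12/380 = 3/95.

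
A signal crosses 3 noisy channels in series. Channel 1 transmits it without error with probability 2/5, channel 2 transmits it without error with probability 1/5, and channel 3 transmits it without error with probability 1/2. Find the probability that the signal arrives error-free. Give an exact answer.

The events are sequential, so multiply the conditional probabilities:
P = 2/5 × 1/5 × 1/2 = 2/50 = 1/25.

1/25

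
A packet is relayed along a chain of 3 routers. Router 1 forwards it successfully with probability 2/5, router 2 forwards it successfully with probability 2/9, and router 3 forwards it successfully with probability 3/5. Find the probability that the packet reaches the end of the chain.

4/75

Each stage is reached only if all earlier stages succeed, so
P = 2/5 × 2/9 × 3/5 = 12/225 = 4/75.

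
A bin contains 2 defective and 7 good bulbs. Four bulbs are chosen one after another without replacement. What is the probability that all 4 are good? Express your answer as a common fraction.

P = 7/9 × 6/8 × 5/7 × 4/6 = 840/3024 = 5/18.

5/18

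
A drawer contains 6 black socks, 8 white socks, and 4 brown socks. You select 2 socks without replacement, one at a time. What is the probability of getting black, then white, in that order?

Each draw changes the counts, so multiply the conditional probabilities along the sequence:
P = 6/18 × 8/17 = 48/306 = 8/51.

8/51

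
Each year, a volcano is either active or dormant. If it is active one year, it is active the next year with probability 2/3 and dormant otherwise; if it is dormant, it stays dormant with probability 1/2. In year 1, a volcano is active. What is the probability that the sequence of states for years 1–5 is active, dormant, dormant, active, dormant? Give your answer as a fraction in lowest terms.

1/36

Year 1 is given. For each transition, use the conditional probability from the current state:
P(dormant | active) = 1/3; P(dormant | dormant) = 1/2; P(active | dormant) = 1/2; P(dormant | active) = 1/3.
P = 1/3 × 1/2 × 1/2 × 1/3 = 1/36.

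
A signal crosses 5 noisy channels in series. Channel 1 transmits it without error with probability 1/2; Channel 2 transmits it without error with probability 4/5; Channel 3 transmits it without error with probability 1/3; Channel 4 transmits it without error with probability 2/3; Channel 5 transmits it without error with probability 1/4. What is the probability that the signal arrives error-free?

1/45

The events are sequential, so multiply the conditional probabilities:
P = 1/2 × 4/5 × 1/3 × 2/3 × 1/4 = 8/360 = 1/45.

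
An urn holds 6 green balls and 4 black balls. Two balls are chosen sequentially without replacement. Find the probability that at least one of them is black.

P(no black) = 6/10 × 5/9 = 30/90 = 1/3.
P(at least one) = 1 − 1/3 = 2/3.

2/3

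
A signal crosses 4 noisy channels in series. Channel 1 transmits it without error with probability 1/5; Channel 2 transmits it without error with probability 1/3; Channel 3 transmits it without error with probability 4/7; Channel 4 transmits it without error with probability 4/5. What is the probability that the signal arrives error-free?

16/525

The events are sequential, so multiply the conditional probabilities:
P = 1/5 × 1/3 × 4/7 × 4/5 = 16/525.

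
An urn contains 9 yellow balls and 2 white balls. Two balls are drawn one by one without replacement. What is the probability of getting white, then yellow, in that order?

Each draw changes the counts, so multiply the conditional probabilities along the sequence:
P = 2/11 × 9/10 = 18/110 = 9/55.

9/55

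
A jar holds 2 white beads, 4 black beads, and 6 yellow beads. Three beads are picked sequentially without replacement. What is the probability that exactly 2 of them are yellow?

One ordering (yellow drawn first) has probability 6/12 × 5/11 × 6/10 = 180/1320 = 3/22.
There are C(3,2) = 3 such orderings, each equally likely, so P = 3 × 3/22 = 9/22.

9/22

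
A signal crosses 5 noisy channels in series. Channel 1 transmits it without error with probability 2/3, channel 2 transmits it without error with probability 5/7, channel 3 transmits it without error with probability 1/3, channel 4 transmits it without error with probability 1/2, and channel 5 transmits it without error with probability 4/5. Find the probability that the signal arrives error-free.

4/63

The events are sequential, so multiply the conditional probabilities:
P = 2/3 × 5/7 × 1/3 × 1/2 × 4/5 = 40/630 = 4/63.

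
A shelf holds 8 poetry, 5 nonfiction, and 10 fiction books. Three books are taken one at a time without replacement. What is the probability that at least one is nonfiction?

P(no nonfiction) = 18/23 × 17/22 × 16/21 = 4896/10626 = 816/1771.
P(at least one) = 1 − 816/1771 = 955/1771.

955/1771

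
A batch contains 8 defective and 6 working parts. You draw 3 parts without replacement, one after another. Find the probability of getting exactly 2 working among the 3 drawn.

30/91

One ordering (working drawn first) has probability 6/14 × 5/13 × 8/12 = 240/2184 = 10/91.
There are C(3,2) = 3 such orderings, each equally likely, so P = 3 × 10/91 = 30/91.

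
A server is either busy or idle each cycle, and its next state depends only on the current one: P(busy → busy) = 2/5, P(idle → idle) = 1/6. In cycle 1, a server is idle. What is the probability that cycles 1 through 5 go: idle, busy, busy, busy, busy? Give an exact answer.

Cycle 1 is given. For each transition, use the conditional probability from the current state:
P(busy | idle) = 5/6; P(busy | busy) = 2/5; P(busy | busy) = 2/5; P(busy | busy) = 2/5.
P = 5/6 × 2/5 × 2/5 × 2/5 = 40/750 = 4/75.

4/75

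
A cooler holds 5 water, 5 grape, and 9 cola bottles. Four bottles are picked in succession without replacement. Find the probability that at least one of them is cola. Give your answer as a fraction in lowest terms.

P(no cola) = 10/19 × 9/18 × 8/17 × 7/16 = 5040/93024 = 35/646.
P(at least one) = 1 − 35/646 = 611/646.

611/646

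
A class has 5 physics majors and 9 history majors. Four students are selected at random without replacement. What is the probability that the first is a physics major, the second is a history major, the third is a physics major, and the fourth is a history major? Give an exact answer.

Multiply the probability of each draw given the previous ones:
P = 5/14 × 9/13 × 4/12 × 8/11 = 1440/24024 = 60/1001.

60/1001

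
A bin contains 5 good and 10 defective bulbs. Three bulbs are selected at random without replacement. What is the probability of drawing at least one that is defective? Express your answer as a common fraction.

89/91

P(no defective) = 5/15 × 4/14 × 3/13 = 60/2730 = 2/91.
P(at least one) = 1 − 2/91 = 89/91.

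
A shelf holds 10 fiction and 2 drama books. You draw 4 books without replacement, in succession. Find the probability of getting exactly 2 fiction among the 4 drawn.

One ordering (fiction drawn first) has probability 10/12 × 9/11 × 2/10 × 1/9 = 180/11880 = 1/66.
There are C(4,2) = 6 such orderings, each equally likely, so P = 6 × 1/66 = 1/11.

1/11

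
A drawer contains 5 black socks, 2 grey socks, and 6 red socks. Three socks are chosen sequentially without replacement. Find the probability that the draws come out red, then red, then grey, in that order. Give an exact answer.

Each draw changes the counts, so multiply the conditional probabilities along the sequence:
P = 6/13 × 5/12 × 2/11 = 60/1716 = 5/143.

5/143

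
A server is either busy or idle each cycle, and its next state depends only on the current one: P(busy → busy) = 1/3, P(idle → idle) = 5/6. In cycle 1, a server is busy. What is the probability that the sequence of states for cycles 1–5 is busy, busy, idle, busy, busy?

1/81

Cycle 1 is given. For each transition, use the conditional probability from the current state:
P(busy | busy) = 1/3; P(idle | busy) = 2/3; P(busy | idle) = 1/6; P(busy | busy) = 1/3.
P = 1/3 × 2/3 × 1/6 × 1/3 = 2/162 = 1/81.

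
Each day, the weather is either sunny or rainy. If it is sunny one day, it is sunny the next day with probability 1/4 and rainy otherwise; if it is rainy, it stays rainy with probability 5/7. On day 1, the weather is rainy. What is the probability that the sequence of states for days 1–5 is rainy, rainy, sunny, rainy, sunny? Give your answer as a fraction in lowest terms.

15/343

Day 1 is given. For each transition, use the conditional probability from the current state:
P(rainy | rainy) = 5/7; P(sunny | rainy) = 2/7; P(rainy | sunny) = 3/4; P(sunny | rainy) = 2/7.
P = 5/7 × 2/7 × 3/4 × 2/7 = 60/1372 = 15/343.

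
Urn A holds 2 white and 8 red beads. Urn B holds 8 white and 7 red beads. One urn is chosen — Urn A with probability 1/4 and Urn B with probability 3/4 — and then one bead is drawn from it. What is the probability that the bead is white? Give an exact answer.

9/20

From Urn A: P(white) = 2/10.
From Urn B: P(white) = 8/15.
Total probability = (1/4)(2/10) + (3/4)(8/15) = 9/20.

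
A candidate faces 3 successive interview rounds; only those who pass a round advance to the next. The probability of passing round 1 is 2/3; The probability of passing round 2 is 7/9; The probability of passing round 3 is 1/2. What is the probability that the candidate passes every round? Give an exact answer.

7/27

The events are sequential, so multiply the conditional probabilities:
P = 2/3 × 7/9 × 1/2 = 14/54 = 7/27.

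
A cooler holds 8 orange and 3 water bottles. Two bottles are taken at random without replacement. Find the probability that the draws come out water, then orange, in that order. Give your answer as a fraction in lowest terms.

12/55

Each draw changes the counts, so multiply the conditional probabilities along the sequence:
P = 3/11 × 8/10 = 24/110 = 12/55.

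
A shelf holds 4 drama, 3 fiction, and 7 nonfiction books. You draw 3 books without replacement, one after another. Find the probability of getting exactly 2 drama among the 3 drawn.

One ordering (drama drawn first) has probability 4/14 × 3/13 × 10/12 = 120/2184 = 5/91.
There are C(3,2) = 3 such orderings, each equally likely, so P = 3 × 5/91 = 15/91.

15/91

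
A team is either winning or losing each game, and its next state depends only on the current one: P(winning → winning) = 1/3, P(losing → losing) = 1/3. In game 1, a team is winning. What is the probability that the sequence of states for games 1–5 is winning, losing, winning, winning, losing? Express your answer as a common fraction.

Game 1 is given. For each transition, use the conditional probability from the current state:
P(losing | winning) = 2/3; P(winning | losing) = 2/3; P(winning | winning) = 1/3; P(losing | winning) = 2/3.
P = 2/3 × 2/3 × 1/3 × 2/3 = 8/81.

8/81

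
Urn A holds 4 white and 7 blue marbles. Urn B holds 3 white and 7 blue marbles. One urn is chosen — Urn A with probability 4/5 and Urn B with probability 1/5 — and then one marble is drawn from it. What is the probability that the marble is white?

From Urn A: P(white) = 4/11.
From Urn B: P(white) = 3/10.
Total probability = (4/5)(4/11) + (1/5)(3/10) = 193/550.

193/550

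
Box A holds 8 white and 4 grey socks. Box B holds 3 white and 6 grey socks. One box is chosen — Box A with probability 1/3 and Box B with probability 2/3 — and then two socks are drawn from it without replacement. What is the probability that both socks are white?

13/66

From Box A: P(both white) = (8/12)(7/11) = 14/33.
From Box B: P(both white) = (3/9)(2/8) = 1/12.
Total probability = (1/3)(14/33) + (2/3)(1/12) = 13/66.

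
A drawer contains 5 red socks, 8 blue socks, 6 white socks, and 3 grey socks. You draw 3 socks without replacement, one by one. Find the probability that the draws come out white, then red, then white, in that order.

5/308

Each draw changes the counts, so multiply the conditional probabilities along the sequence:
P = 6/22 × 5/21 × 5/20 = 150/9240 = 5/308.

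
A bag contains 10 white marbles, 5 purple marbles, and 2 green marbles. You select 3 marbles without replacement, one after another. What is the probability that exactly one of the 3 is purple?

33/68

One ordering (purple drawn first) has probability 5/17 × 12/16 × 11/15 = 660/4080 = 11/68.
There are C(3,1) = 3 such orderings, each equally likely, so P = 3 × 11/68 = 33/68.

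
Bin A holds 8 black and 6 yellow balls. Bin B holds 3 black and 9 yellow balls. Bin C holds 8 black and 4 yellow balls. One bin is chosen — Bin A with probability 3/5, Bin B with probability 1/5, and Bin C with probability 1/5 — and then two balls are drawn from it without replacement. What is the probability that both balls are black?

239/858

From Bin A: P(both black) = (8/14)(7/13) = 4/13.
From Bin B: P(both black) = (3/12)(2/11) = 1/22.
From Bin C: P(both black) = (8/12)(7/11) = 14/33.
Total probability = (3/5)(4/13) + (1/5)(1/22) + (1/5)(14/33) = 239/858.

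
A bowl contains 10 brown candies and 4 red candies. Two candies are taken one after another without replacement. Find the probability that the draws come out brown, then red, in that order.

Chain rule:
P = 10/14 × 4/13 = 40/182 = 20/91.

20/91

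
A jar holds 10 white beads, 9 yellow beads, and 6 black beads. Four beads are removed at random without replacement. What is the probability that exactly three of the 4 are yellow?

One ordering (yellow drawn first) has probability 9/25 × 8/24 × 7/23 × 16/22 = 8064/303600 = 168/6325.
There are C(4,3) = 4 such orderings, each equally likely, so P = 4 × 168/6325 = 672/6325.

672/6325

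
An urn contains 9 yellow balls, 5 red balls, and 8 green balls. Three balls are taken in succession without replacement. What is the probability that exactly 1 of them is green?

26/55

One ordering (green drawn first) has probability 8/22 × 14/21 × 13/20 = 1456/9240 = 26/165.
There are C(3,1) = 3 such orderings, each equally likely, so P = 3 × 26/165 = 26/55.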